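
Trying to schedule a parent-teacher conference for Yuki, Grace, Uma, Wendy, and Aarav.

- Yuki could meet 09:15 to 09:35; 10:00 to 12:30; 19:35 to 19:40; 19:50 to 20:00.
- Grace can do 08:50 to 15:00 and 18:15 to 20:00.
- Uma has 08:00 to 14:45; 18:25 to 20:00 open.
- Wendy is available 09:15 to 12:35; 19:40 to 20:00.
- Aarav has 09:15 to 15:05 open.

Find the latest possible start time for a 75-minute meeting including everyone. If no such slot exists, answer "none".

Yuki ∩ Grace: 09:15-09:35, 10:00-12:30, 19:35-19:40, 19:50-20:00.
Yuki ∩ Grace ∩ Uma: 09:15-09:35, 10:00-12:30, 19:35-19:40, 19:50-20:00.
Yuki ∩ Grace ∩ Uma ∩ Wendy: 09:15-09:35, 10:00-12:30, 19:50-20:00.
Yuki ∩ Grace ∩ Uma ∩ Wendy ∩ Aarav: 09:15-09:35, 10:00-12:30.
The last common window of at least 75 minutes is 10:00-12:30; a 75-minute meeting can start as late as 11:15 and still end by 12:30.

11:15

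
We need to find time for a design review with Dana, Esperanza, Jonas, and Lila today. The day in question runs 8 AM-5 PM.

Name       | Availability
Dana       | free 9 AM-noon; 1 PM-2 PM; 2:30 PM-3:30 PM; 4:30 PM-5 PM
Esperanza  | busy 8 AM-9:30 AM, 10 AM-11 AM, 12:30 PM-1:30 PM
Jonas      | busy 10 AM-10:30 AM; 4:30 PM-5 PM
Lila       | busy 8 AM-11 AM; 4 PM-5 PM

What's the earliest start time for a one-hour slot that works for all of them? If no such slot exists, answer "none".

Dana free: 09:00-12:00, 13:00-14:00, 14:30-15:30, 16:30-17:00.
Esperanza free: 09:30-10:00, 11:00-12:30, 13:30-17:00 (invert busy blocks within the working day).
Jonas free: 08:00-10:00, 10:30-16:30 (invert busy blocks within the working day).
Lila free: 11:00-16:00 (invert busy blocks within the working day).
Dana ∩ Esperanza: 09:30-10:00, 11:00-12:00, 13:30-14:00, 14:30-15:30, 16:30-17:00.
Dana ∩ Esperanza ∩ Jonas: 09:30-10:00, 11:00-12:00, 13:30-14:00, 14:30-15:30.
Dana ∩ Esperanza ∩ Jonas ∩ Lila: 11:00-12:00, 13:30-14:00, 14:30-15:30.
The first common window of at least 60 minutes is 11:00-12:00, so the earliest start is 11:00.

11:00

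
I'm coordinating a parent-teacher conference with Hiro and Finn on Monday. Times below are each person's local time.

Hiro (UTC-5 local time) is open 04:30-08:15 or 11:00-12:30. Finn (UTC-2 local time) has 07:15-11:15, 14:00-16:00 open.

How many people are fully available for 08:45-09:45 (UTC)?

Hiro in UTC: 09:30-13:15, 16:00-17:30 (add 5h to convert from UTC-5).
Finn in UTC: 09:15-13:15, 16:00-18:00 (add 2h to convert from UTC-2).
nobody can make the full 08:45-09:45 slot — that's 0.

0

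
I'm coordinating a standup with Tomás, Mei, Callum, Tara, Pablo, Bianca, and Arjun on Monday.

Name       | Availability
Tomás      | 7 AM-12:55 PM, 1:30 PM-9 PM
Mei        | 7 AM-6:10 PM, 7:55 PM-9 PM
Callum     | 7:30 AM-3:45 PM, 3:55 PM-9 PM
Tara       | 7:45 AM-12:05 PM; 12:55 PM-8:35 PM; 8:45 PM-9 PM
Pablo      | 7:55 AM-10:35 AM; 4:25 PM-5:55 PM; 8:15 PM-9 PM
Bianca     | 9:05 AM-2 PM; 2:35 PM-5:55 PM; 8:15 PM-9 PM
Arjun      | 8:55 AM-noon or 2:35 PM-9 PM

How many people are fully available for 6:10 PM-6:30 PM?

4

Tomás, Callum, Tara, and Arjun can make the full 18:10-18:30 slot — that's 4.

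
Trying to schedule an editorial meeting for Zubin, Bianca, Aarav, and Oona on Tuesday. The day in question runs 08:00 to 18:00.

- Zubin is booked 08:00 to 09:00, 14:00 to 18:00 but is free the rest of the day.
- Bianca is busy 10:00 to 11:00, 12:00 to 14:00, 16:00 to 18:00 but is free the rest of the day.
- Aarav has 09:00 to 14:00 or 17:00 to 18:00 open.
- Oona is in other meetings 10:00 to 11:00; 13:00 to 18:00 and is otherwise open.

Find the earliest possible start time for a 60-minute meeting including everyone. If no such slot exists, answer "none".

09:00

Zubin free: 09:00-14:00 (invert busy blocks within the working day).
Bianca free: 08:00-10:00, 11:00-12:00, 14:00-16:00 (invert busy blocks within the working day).
Aarav free: 09:00-14:00, 17:00-18:00.
Oona free: 08:00-10:00, 11:00-13:00 (invert busy blocks within the working day).
Zubin ∩ Bianca: 09:00-10:00, 11:00-12:00.
Zubin ∩ Bianca ∩ Aarav: 09:00-10:00, 11:00-12:00.
Zubin ∩ Bianca ∩ Aarav ∩ Oona: 09:00-10:00, 11:00-12:00.
So the common availability across everyone is 09:00-10:00, 11:00-12:00.
The first common window of at least 60 minutes is 09:00-10:00, so the earliest start is 09:00.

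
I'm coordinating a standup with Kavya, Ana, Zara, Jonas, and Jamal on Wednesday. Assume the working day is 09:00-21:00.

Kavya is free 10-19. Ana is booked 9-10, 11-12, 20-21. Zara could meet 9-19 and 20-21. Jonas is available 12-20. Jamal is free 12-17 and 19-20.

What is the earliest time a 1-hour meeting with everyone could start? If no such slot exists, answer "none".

Kavya free: 10:00-19:00.
Ana free: 10:00-11:00, 12:00-20:00 (invert busy blocks within the working day).
Zara free: 09:00-19:00, 20:00-21:00.
Jonas free: 12:00-20:00.
Jamal free: 12:00-17:00, 19:00-20:00.
Kavya ∩ Ana: 10:00-11:00, 12:00-19:00.
Kavya ∩ Ana ∩ Zara: 10:00-11:00, 12:00-19:00.
Kavya ∩ Ana ∩ Zara ∩ Jonas: 12:00-19:00.
Kavya ∩ Ana ∩ Zara ∩ Jonas ∩ Jamal: 12:00-17:00.
The first common window of at least 60 minutes is 12:00-17:00, so the earliest start is 12:00.

12:00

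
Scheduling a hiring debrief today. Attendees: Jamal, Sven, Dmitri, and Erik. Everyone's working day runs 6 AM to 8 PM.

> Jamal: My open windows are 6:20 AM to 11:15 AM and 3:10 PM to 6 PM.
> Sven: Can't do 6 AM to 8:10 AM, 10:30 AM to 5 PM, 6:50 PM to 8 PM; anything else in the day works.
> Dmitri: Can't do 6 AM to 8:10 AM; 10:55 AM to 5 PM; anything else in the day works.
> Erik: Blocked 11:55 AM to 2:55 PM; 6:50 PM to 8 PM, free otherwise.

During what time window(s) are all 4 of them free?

Jamal free: 06:20-11:15, 15:10-18:00.
Sven free: 08:10-10:30, 17:00-18:50 (invert busy blocks within the working day).
Dmitri free: 08:10-10:55, 17:00-20:00 (invert busy blocks within the working day).
Erik free: 06:00-11:55, 14:55-18:50 (invert busy blocks within the working day).
Jamal ∩ Sven: 08:10-10:30, 17:00-18:00.
Jamal ∩ Sven ∩ Dmitri: 08:10-10:30, 17:00-18:00.
Jamal ∩ Sven ∩ Dmitri ∩ Erik: 08:10-10:30, 17:00-18:00.

08:10-10:30, 17:00-18:00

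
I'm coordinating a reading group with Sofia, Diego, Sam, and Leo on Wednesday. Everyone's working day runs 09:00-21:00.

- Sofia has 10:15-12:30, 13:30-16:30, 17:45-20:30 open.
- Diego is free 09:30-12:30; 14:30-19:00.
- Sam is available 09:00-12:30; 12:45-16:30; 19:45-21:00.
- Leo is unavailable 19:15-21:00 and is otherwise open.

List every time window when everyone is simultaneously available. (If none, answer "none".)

10:15-12:30, 14:30-16:30

Sofia free: 10:15-12:30, 13:30-16:30, 17:45-20:30.
Diego free: 09:30-12:30, 14:30-19:00.
Sam free: 09:00-12:30, 12:45-16:30, 19:45-21:00.
Leo free: 09:00-19:15 (invert busy blocks within the working day).
Sofia ∩ Diego: 10:15-12:30, 14:30-16:30, 17:45-19:00.
Sofia ∩ Diego ∩ Sam: 10:15-12:30, 14:30-16:30.
Sofia ∩ Diego ∩ Sam ∩ Leo: 10:15-12:30, 14:30-16:30.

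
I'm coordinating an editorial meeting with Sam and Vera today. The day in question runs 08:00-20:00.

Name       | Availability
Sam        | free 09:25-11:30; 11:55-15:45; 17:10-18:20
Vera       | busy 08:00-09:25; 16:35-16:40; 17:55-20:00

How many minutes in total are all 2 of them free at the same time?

400

Sam free: 09:25-11:30, 11:55-15:45, 17:10-18:20.
Vera free: 09:25-16:35, 16:40-17:55 (invert busy blocks within the working day).
Sam ∩ Vera: 09:25-11:30, 11:55-15:45, 17:10-17:55.
Summing the common windows: 125 + 230 + 45 = 400 minutes.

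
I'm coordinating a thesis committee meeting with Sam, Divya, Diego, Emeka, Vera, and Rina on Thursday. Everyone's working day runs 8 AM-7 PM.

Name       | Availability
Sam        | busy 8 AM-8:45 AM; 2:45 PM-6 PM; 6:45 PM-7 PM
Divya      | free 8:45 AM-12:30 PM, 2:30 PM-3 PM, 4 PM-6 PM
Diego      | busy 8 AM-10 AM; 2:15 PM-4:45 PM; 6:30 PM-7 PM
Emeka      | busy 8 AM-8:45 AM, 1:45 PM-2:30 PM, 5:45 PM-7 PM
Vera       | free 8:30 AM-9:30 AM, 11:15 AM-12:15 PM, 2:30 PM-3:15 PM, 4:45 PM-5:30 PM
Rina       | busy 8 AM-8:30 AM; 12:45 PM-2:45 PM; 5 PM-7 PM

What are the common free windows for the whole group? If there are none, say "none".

Sam free: 08:45-14:45, 18:00-18:45 (invert busy blocks within the working day).
Divya free: 08:45-12:30, 14:30-15:00, 16:00-18:00.
Diego free: 10:00-14:15, 16:45-18:30 (invert busy blocks within the working day).
Emeka free: 08:45-13:45, 14:30-17:45 (invert busy blocks within the working day).
Vera free: 08:30-09:30, 11:15-12:15, 14:30-15:15, 16:45-17:30.
Rina free: 08:30-12:45, 14:45-17:00 (invert busy blocks within the working day).
Sam ∩ Divya: 08:45-12:30, 14:30-14:45.
Sam ∩ Divya ∩ Diego: 10:00-12:30.
Sam ∩ Divya ∩ Diego ∩ Emeka: 10:00-12:30.
Sam ∩ Divya ∩ Diego ∩ Emeka ∩ Vera: 11:15-12:15.
Sam ∩ Divya ∩ Diego ∩ Emeka ∩ Vera ∩ Rina: 11:15-12:15.

11:15-12:15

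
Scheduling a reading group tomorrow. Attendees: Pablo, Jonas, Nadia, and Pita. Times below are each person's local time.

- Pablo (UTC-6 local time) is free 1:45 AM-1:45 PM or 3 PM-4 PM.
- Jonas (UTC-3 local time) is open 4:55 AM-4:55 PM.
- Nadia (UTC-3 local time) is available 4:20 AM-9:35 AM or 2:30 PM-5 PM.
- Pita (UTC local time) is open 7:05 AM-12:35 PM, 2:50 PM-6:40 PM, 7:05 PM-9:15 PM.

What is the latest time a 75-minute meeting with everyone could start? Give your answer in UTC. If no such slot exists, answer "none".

11:20

Pablo in UTC: 07:45-19:45, 21:00-22:00 (add 6h to convert from UTC-6).
Jonas in UTC: 07:55-19:55 (add 3h to convert from UTC-3).
Nadia in UTC: 07:20-12:35, 17:30-20:00 (add 3h to convert from UTC-3).
Pita in UTC: 07:05-12:35, 14:50-18:40, 19:05-21:15.
Pablo ∩ Jonas: 07:55-19:45.
Pablo ∩ Jonas ∩ Nadia: 07:55-12:35, 17:30-19:45.
Pablo ∩ Jonas ∩ Nadia ∩ Pita: 07:55-12:35, 17:30-18:40, 19:05-19:45.
The last common window of at least 75 minutes is 07:55-12:35; a 75-minute meeting can start as late as 11:20 and still end by 12:35.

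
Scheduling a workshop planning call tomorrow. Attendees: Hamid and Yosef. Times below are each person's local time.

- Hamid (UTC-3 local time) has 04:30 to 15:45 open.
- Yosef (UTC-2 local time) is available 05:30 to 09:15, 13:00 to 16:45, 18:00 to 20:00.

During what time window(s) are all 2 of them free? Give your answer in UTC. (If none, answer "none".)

07:30-11:15, 15:00-18:45

Hamid in UTC: 07:30-18:45 (add 3h to convert from UTC-3).
Yosef in UTC: 07:30-11:15, 15:00-18:45, 20:00-22:00 (add 2h to convert from UTC-2).
Hamid ∩ Yosef: 07:30-11:15, 15:00-18:45.
Those are the intersection windows.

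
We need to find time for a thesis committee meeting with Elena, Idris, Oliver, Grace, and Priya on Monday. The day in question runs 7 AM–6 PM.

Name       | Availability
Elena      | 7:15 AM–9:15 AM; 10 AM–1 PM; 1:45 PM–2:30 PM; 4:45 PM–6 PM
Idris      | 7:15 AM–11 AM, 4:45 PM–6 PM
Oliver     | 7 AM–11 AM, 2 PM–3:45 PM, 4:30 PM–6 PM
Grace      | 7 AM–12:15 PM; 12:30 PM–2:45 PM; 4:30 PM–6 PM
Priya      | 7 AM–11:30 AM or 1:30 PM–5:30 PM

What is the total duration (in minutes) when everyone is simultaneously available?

Elena ∩ Idris: 07:15-09:15, 10:00-11:00, 16:45-18:00.
Elena ∩ Idris ∩ Oliver: 07:15-09:15, 10:00-11:00, 16:45-18:00.
Elena ∩ Idris ∩ Oliver ∩ Grace: 07:15-09:15, 10:00-11:00, 16:45-18:00.
Elena ∩ Idris ∩ Oliver ∩ Grace ∩ Priya: 07:15-09:15, 10:00-11:00, 16:45-17:30.
Summing the common windows: 120 + 60 + 45 = 225 minutes.

225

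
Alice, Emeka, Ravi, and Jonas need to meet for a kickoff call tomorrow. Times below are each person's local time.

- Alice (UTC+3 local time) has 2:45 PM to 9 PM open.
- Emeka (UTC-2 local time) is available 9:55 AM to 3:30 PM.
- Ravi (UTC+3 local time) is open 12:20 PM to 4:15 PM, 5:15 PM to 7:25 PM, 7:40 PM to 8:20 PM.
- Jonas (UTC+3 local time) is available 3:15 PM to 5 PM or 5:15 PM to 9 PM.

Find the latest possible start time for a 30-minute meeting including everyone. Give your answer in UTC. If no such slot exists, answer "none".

Alice in UTC: 11:45-18:00 (subtract 3h to convert from UTC+3).
Emeka in UTC: 11:55-17:30 (add 2h to convert from UTC-2).
Ravi in UTC: 09:20-13:15, 14:15-16:25, 16:40-17:20 (subtract 3h to convert from UTC+3).
Jonas in UTC: 12:15-14:00, 14:15-18:00 (subtract 3h to convert from UTC+3).
Alice ∩ Emeka: 11:55-17:30.
Alice ∩ Emeka ∩ Ravi: 11:55-13:15, 14:15-16:25, 16:40-17:20.
Alice ∩ Emeka ∩ Ravi ∩ Jonas: 12:15-13:15, 14:15-16:25, 16:40-17:20.
Those are the intersection windows.
The last common window of at least 30 minutes is 16:40-17:20; a 30-minute meeting can start as late as 16:50 and still end by 17:20.

16:50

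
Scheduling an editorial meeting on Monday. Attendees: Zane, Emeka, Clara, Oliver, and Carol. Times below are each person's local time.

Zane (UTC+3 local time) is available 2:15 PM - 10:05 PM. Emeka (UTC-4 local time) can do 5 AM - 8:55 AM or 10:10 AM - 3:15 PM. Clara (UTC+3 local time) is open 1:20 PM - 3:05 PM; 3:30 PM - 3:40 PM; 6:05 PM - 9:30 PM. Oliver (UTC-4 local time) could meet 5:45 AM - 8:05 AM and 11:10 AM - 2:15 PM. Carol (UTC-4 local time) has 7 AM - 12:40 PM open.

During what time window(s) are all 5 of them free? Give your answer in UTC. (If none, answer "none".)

11:15-12:05, 15:10-16:40

Zane in UTC: 11:15-19:05 (subtract 3h to convert from UTC+3).
Emeka in UTC: 09:00-12:55, 14:10-19:15 (add 4h to convert from UTC-4).
Clara in UTC: 10:20-12:05, 12:30-12:40, 15:05-18:30 (subtract 3h to convert from UTC+3).
Oliver in UTC: 09:45-12:05, 15:10-18:15 (add 4h to convert from UTC-4).
Carol in UTC: 11:00-16:40 (add 4h to convert from UTC-4).
Zane ∩ Emeka: 11:15-12:55, 14:10-19:05.
Zane ∩ Emeka ∩ Clara: 11:15-12:05, 12:30-12:40, 15:05-18:30.
Zane ∩ Emeka ∩ Clara ∩ Oliver: 11:15-12:05, 15:10-18:15.
Zane ∩ Emeka ∩ Clara ∩ Oliver ∩ Carol: 11:15-12:05, 15:10-16:40.
So the common availability across everyone is 11:15-12:05, 15:10-16:40.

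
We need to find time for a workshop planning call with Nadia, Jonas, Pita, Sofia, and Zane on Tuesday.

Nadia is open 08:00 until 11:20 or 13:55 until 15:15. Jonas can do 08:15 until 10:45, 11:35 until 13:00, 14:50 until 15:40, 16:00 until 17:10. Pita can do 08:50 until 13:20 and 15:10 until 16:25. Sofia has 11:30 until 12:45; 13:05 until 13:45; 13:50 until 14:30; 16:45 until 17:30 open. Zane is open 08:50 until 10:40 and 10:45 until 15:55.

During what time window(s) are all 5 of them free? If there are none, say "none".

none

Nadia ∩ Jonas: 08:15-10:45, 14:50-15:15.
Nadia ∩ Jonas ∩ Pita: 08:50-10:45, 15:10-15:15.
Nadia ∩ Jonas ∩ Pita ∩ Sofia: ∅.
Nadia ∩ Jonas ∩ Pita ∩ Sofia ∩ Zane: ∅.
There is no time when everyone is free.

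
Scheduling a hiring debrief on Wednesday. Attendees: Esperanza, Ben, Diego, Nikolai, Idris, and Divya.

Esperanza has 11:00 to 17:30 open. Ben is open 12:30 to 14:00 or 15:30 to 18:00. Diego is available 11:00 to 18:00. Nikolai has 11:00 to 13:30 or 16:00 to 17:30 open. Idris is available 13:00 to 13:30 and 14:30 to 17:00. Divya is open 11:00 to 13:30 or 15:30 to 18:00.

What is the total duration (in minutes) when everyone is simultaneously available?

Esperanza ∩ Ben: 12:30-14:00, 15:30-17:30.
Esperanza ∩ Ben ∩ Diego: 12:30-14:00, 15:30-17:30.
Esperanza ∩ Ben ∩ Diego ∩ Nikolai: 12:30-13:30, 16:00-17:30.
Esperanza ∩ Ben ∩ Diego ∩ Nikolai ∩ Idris: 13:00-13:30, 16:00-17:00.
Esperanza ∩ Ben ∩ Diego ∩ Nikolai ∩ Idris ∩ Divya: 13:00-13:30, 16:00-17:00.
Summing the common windows: 30 + 60 = 90 minutes.

90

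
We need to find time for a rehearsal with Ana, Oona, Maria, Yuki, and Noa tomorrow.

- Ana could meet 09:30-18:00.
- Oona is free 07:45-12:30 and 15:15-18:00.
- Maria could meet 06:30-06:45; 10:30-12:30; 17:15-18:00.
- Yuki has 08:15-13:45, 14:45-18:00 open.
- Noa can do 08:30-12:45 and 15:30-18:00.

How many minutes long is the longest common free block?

Ana ∩ Oona: 09:30-12:30, 15:15-18:00.
Ana ∩ Oona ∩ Maria: 10:30-12:30, 17:15-18:00.
Ana ∩ Oona ∩ Maria ∩ Yuki: 10:30-12:30, 17:15-18:00.
Ana ∩ Oona ∩ Maria ∩ Yuki ∩ Noa: 10:30-12:30, 17:15-18:00.
Those are the intersection windows.
The longest is 10:30-12:30 at 120 minutes.

120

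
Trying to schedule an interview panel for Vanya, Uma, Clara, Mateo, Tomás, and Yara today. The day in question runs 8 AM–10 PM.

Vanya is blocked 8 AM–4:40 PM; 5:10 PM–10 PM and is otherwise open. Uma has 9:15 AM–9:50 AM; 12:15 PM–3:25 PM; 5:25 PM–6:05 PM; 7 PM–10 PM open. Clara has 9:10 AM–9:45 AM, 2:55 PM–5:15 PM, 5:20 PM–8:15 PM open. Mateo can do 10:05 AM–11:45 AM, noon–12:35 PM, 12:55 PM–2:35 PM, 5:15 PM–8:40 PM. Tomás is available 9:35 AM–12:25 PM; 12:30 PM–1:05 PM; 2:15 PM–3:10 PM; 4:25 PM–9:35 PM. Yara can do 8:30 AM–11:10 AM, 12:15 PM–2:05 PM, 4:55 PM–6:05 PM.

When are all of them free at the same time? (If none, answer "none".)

Vanya free: 16:40-17:10 (invert busy blocks within the working day).
Uma free: 09:15-09:50, 12:15-15:25, 17:25-18:05, 19:00-22:00.
Clara free: 09:10-09:45, 14:55-17:15, 17:20-20:15.
Mateo free: 10:05-11:45, 12:00-12:35, 12:55-14:35, 17:15-20:40.
Tomás free: 09:35-12:25, 12:30-13:05, 14:15-15:10, 16:25-21:35.
Yara free: 08:30-11:10, 12:15-14:05, 16:55-18:05.
Vanya ∩ Uma: ∅.
Vanya ∩ Uma ∩ Clara: ∅.
Vanya ∩ Uma ∩ Clara ∩ Mateo: ∅.
Vanya ∩ Uma ∩ Clara ∩ Mateo ∩ Tomás: ∅.
Vanya ∩ Uma ∩ Clara ∩ Mateo ∩ Tomás ∩ Yara: ∅.
There is no time when everyone is free.

none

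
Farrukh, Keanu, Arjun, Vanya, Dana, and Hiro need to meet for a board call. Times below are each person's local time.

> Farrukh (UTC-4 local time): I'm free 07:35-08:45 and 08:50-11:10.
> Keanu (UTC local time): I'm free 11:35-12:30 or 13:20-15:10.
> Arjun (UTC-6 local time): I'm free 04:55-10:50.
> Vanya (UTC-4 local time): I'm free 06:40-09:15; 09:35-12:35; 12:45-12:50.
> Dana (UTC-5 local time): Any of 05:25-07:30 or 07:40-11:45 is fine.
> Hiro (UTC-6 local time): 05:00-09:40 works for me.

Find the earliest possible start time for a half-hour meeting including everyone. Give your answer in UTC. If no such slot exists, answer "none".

11:35

Farrukh in UTC: 11:35-12:45, 12:50-15:10 (add 4h to convert from UTC-4).
Keanu in UTC: 11:35-12:30, 13:20-15:10.
Arjun in UTC: 10:55-16:50 (add 6h to convert from UTC-6).
Vanya in UTC: 10:40-13:15, 13:35-16:35, 16:45-16:50 (add 4h to convert from UTC-4).
Dana in UTC: 10:25-12:30, 12:40-16:45 (add 5h to convert from UTC-5).
Hiro in UTC: 11:00-15:40 (add 6h to convert from UTC-6).
Farrukh ∩ Keanu: 11:35-12:30, 13:20-15:10.
Farrukh ∩ Keanu ∩ Arjun: 11:35-12:30, 13:20-15:10.
Farrukh ∩ Keanu ∩ Arjun ∩ Vanya: 11:35-12:30, 13:35-15:10.
Farrukh ∩ Keanu ∩ Arjun ∩ Vanya ∩ Dana: 11:35-12:30, 13:35-15:10.
Farrukh ∩ Keanu ∩ Arjun ∩ Vanya ∩ Dana ∩ Hiro: 11:35-12:30, 13:35-15:10.
The first common window of at least 30 minutes is 11:35-12:30, so the earliest start is 11:35.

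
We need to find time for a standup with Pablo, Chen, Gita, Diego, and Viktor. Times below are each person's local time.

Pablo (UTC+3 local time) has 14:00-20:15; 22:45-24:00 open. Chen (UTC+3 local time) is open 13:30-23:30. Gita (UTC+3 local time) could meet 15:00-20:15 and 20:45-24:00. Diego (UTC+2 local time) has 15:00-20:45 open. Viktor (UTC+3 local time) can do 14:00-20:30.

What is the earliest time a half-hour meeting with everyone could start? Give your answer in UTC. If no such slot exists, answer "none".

Pablo in UTC: 11:00-17:15, 19:45-21:00 (subtract 3h to convert from UTC+3).
Chen in UTC: 10:30-20:30 (subtract 3h to convert from UTC+3).
Gita in UTC: 12:00-17:15, 17:45-21:00 (subtract 3h to convert from UTC+3).
Diego in UTC: 13:00-18:45 (subtract 2h to convert from UTC+2).
Viktor in UTC: 11:00-17:30 (subtract 3h to convert from UTC+3).
Pablo ∩ Chen: 11:00-17:15, 19:45-20:30.
Pablo ∩ Chen ∩ Gita: 12:00-17:15, 19:45-20:30.
Pablo ∩ Chen ∩ Gita ∩ Diego: 13:00-17:15.
Pablo ∩ Chen ∩ Gita ∩ Diego ∩ Viktor: 13:00-17:15.
The first common window of at least 30 minutes is 13:00-17:15, so the earliest start is 13:00.

13:00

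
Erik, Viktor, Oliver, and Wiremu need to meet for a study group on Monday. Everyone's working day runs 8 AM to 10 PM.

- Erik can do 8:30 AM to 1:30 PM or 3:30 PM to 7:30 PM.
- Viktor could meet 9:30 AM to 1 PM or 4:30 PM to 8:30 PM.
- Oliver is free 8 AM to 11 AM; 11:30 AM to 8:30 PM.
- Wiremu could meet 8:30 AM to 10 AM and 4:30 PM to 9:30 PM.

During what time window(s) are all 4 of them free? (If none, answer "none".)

Erik ∩ Viktor: 09:30-13:00, 16:30-19:30.
Erik ∩ Viktor ∩ Oliver: 09:30-11:00, 11:30-13:00, 16:30-19:30.
Erik ∩ Viktor ∩ Oliver ∩ Wiremu: 09:30-10:00, 16:30-19:30.

09:30-10:00, 16:30-19:30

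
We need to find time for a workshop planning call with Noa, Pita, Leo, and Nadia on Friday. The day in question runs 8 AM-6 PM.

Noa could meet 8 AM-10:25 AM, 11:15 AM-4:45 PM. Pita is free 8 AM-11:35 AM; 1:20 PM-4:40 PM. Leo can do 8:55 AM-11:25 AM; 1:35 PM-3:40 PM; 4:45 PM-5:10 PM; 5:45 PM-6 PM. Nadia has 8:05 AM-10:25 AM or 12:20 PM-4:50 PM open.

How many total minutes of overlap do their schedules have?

215

Noa ∩ Pita: 08:00-10:25, 11:15-11:35, 13:20-16:40.
Noa ∩ Pita ∩ Leo: 08:55-10:25, 11:15-11:25, 13:35-15:40.
Noa ∩ Pita ∩ Leo ∩ Nadia: 08:55-10:25, 13:35-15:40.
Summing the common windows: 90 + 125 = 215 minutes.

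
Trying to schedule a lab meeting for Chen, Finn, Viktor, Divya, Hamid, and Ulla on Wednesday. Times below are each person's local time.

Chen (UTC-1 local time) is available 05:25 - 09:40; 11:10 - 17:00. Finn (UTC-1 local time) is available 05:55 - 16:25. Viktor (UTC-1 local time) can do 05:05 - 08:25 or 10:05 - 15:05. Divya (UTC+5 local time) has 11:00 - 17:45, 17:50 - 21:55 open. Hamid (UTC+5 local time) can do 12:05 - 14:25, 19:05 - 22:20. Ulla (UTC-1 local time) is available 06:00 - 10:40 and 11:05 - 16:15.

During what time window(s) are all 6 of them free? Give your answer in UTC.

Chen in UTC: 06:25-10:40, 12:10-18:00 (add 1h to convert from UTC-1).
Finn in UTC: 06:55-17:25 (add 1h to convert from UTC-1).
Viktor in UTC: 06:05-09:25, 11:05-16:05 (add 1h to convert from UTC-1).
Divya in UTC: 06:00-12:45, 12:50-16:55 (subtract 5h to convert from UTC+5).
Hamid in UTC: 07:05-09:25, 14:05-17:20 (subtract 5h to convert from UTC+5).
Ulla in UTC: 07:00-11:40, 12:05-17:15 (add 1h to convert from UTC-1).
Chen ∩ Finn: 06:55-10:40, 12:10-17:25.
Chen ∩ Finn ∩ Viktor: 06:55-09:25, 12:10-16:05.
Chen ∩ Finn ∩ Viktor ∩ Divya: 06:55-09:25, 12:10-12:45, 12:50-16:05.
Chen ∩ Finn ∩ Viktor ∩ Divya ∩ Hamid: 07:05-09:25, 14:05-16:05.
Chen ∩ Finn ∩ Viktor ∩ Divya ∩ Hamid ∩ Ulla: 07:05-09:25, 14:05-16:05.

07:05-09:25, 14:05-16:05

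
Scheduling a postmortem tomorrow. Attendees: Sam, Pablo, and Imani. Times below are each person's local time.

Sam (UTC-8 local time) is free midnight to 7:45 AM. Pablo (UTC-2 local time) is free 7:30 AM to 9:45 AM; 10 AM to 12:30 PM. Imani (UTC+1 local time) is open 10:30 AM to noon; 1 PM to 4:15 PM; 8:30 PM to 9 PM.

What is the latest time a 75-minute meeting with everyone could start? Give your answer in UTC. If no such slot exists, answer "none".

13:15

Sam in UTC: 08:00-15:45 (add 8h to convert from UTC-8).
Pablo in UTC: 09:30-11:45, 12:00-14:30 (add 2h to convert from UTC-2).
Imani in UTC: 09:30-11:00, 12:00-15:15, 19:30-20:00 (subtract 1h to convert from UTC+1).
Sam ∩ Pablo: 09:30-11:45, 12:00-14:30.
Sam ∩ Pablo ∩ Imani: 09:30-11:00, 12:00-14:30.
The last common window of at least 75 minutes is 12:00-14:30; a 75-minute meeting can start as late as 13:15 and still end by 14:30.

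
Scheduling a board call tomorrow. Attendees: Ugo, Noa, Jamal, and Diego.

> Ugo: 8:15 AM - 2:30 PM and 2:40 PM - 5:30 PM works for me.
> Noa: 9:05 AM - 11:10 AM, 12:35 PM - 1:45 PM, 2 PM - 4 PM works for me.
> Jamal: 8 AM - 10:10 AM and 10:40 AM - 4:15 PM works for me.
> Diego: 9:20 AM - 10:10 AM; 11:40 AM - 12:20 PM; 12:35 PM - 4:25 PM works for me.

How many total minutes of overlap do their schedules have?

Ugo ∩ Noa: 09:05-11:10, 12:35-13:45, 14:00-14:30, 14:40-16:00.
Ugo ∩ Noa ∩ Jamal: 09:05-10:10, 10:40-11:10, 12:35-13:45, 14:00-14:30, 14:40-16:00.
Ugo ∩ Noa ∩ Jamal ∩ Diego: 09:20-10:10, 12:35-13:45, 14:00-14:30, 14:40-16:00.
So the common availability across everyone is 09:20-10:10, 12:35-13:45, 14:00-14:30, 14:40-16:00.
Summing the common windows: 50 + 70 + 30 + 80 = 230 minutes.

230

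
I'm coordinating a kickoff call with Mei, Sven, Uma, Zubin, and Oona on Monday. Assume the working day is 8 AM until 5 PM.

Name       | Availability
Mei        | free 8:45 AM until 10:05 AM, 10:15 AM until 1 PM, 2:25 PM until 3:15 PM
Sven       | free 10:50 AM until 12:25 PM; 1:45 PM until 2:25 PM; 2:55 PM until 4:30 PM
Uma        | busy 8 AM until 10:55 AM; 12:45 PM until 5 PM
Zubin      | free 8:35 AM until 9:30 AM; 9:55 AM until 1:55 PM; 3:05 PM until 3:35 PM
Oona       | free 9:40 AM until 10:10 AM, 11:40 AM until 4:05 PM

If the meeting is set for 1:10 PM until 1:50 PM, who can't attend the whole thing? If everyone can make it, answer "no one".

Mei free: 08:45-10:05, 10:15-13:00, 14:25-15:15.
Sven free: 10:50-12:25, 13:45-14:25, 14:55-16:30.
Uma free: 10:55-12:45 (invert busy blocks within the working day).
Zubin free: 08:35-09:30, 09:55-13:55, 15:05-15:35.
Oona free: 09:40-10:10, 11:40-16:05.
Mei: not fully free for 13:10-13:50. Sven: not fully free for 13:10-13:50. Uma: not fully free for 13:10-13:50. Zubin: free for 13:10-13:50. Oona: free for 13:10-13:50.

Mei, Sven, Uma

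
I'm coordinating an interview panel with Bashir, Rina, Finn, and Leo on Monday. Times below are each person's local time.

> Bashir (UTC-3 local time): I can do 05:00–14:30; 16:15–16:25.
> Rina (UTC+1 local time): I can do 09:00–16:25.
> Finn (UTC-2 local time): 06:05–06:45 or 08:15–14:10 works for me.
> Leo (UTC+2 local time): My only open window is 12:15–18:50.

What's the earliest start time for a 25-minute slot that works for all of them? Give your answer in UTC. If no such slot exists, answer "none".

10:15

Bashir in UTC: 08:00-17:30, 19:15-19:25 (add 3h to convert from UTC-3).
Rina in UTC: 08:00-15:25 (subtract 1h to convert from UTC+1).
Finn in UTC: 08:05-08:45, 10:15-16:10 (add 2h to convert from UTC-2).
Leo in UTC: 10:15-16:50 (subtract 2h to convert from UTC+2).
Bashir ∩ Rina: 08:00-15:25.
Bashir ∩ Rina ∩ Finn: 08:05-08:45, 10:15-15:25.
Bashir ∩ Rina ∩ Finn ∩ Leo: 10:15-15:25.
Those are the intersection windows.
The first common window of at least 25 minutes is 10:15-15:25, so the earliest start is 10:15.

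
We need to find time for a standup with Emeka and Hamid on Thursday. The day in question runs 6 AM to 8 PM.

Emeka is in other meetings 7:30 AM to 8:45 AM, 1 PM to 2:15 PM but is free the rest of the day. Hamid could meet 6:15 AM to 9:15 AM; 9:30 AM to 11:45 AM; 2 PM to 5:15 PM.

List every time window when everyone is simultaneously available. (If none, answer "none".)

06:15-07:30, 08:45-09:15, 09:30-11:45, 14:15-17:15

Emeka free: 06:00-07:30, 08:45-13:00, 14:15-20:00 (invert busy blocks within the working day).
Hamid free: 06:15-09:15, 09:30-11:45, 14:00-17:15.
Emeka ∩ Hamid: 06:15-07:30, 08:45-09:15, 09:30-11:45, 14:15-17:15.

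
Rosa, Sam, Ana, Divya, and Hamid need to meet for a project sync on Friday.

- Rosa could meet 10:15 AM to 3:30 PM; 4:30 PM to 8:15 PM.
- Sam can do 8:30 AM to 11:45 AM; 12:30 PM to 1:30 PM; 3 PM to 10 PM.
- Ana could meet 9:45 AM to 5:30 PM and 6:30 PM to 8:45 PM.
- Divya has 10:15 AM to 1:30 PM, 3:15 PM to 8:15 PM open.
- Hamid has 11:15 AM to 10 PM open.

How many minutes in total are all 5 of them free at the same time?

270

Rosa ∩ Sam: 10:15-11:45, 12:30-13:30, 15:00-15:30, 16:30-20:15.
Rosa ∩ Sam ∩ Ana: 10:15-11:45, 12:30-13:30, 15:00-15:30, 16:30-17:30, 18:30-20:15.
Rosa ∩ Sam ∩ Ana ∩ Divya: 10:15-11:45, 12:30-13:30, 15:15-15:30, 16:30-17:30, 18:30-20:15.
Rosa ∩ Sam ∩ Ana ∩ Divya ∩ Hamid: 11:15-11:45, 12:30-13:30, 15:15-15:30, 16:30-17:30, 18:30-20:15.
So the common availability across everyone is 11:15-11:45, 12:30-13:30, 15:15-15:30, 16:30-17:30, 18:30-20:15.
Summing the common windows: 30 + 60 + 15 + 60 + 105 = 270 minutes.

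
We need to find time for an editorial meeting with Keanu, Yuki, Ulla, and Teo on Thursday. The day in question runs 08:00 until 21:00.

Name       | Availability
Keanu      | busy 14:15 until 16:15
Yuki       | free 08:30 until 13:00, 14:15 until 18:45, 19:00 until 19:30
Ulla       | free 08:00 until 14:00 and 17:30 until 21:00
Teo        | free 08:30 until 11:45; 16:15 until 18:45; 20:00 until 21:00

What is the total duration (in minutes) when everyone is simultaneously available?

270

Keanu free: 08:00-14:15, 16:15-21:00 (invert busy blocks within the working day).
Yuki free: 08:30-13:00, 14:15-18:45, 19:00-19:30.
Ulla free: 08:00-14:00, 17:30-21:00.
Teo free: 08:30-11:45, 16:15-18:45, 20:00-21:00.
Keanu ∩ Yuki: 08:30-13:00, 16:15-18:45, 19:00-19:30.
Keanu ∩ Yuki ∩ Ulla: 08:30-13:00, 17:30-18:45, 19:00-19:30.
Keanu ∩ Yuki ∩ Ulla ∩ Teo: 08:30-11:45, 17:30-18:45.
So the common availability across everyone is 08:30-11:45, 17:30-18:45.
Summing the common windows: 195 + 75 = 270 minutes.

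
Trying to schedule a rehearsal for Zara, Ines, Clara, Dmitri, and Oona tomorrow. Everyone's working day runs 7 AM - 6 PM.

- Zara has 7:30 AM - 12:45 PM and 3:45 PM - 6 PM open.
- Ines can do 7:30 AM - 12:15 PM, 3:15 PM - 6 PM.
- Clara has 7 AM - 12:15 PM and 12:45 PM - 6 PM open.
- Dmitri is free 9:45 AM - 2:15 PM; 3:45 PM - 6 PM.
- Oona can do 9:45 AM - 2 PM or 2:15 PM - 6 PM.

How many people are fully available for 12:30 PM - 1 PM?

Dmitri and Oona can make the full 12:30-13:00 slot — that's 2.

2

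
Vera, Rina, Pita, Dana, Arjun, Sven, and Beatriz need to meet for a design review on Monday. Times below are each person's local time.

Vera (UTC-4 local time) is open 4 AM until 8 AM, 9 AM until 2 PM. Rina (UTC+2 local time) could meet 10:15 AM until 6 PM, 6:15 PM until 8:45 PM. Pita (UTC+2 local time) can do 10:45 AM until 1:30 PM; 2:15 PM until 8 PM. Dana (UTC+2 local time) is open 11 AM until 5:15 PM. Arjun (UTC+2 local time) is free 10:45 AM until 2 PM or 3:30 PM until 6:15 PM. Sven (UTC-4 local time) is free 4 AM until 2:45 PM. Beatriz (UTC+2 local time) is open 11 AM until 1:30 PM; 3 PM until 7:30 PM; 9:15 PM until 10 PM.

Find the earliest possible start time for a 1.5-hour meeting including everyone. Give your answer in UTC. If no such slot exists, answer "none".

Vera in UTC: 08:00-12:00, 13:00-18:00 (add 4h to convert from UTC-4).
Rina in UTC: 08:15-16:00, 16:15-18:45 (subtract 2h to convert from UTC+2).
Pita in UTC: 08:45-11:30, 12:15-18:00 (subtract 2h to convert from UTC+2).
Dana in UTC: 09:00-15:15 (subtract 2h to convert from UTC+2).
Arjun in UTC: 08:45-12:00, 13:30-16:15 (subtract 2h to convert from UTC+2).
Sven in UTC: 08:00-18:45 (add 4h to convert from UTC-4).
Beatriz in UTC: 09:00-11:30, 13:00-17:30, 19:15-20:00 (subtract 2h to convert from UTC+2).
Vera ∩ Rina: 08:15-12:00, 13:00-16:00, 16:15-18:00.
Vera ∩ Rina ∩ Pita: 08:45-11:30, 13:00-16:00, 16:15-18:00.
Vera ∩ Rina ∩ Pita ∩ Dana: 09:00-11:30, 13:00-15:15.
Vera ∩ Rina ∩ Pita ∩ Dana ∩ Arjun: 09:00-11:30, 13:30-15:15.
Vera ∩ Rina ∩ Pita ∩ Dana ∩ Arjun ∩ Sven: 09:00-11:30, 13:30-15:15.
Vera ∩ Rina ∩ Pita ∩ Dana ∩ Arjun ∩ Sven ∩ Beatriz: 09:00-11:30, 13:30-15:15.
The first common window of at least 90 minutes is 09:00-11:30, so the earliest start is 09:00.

09:00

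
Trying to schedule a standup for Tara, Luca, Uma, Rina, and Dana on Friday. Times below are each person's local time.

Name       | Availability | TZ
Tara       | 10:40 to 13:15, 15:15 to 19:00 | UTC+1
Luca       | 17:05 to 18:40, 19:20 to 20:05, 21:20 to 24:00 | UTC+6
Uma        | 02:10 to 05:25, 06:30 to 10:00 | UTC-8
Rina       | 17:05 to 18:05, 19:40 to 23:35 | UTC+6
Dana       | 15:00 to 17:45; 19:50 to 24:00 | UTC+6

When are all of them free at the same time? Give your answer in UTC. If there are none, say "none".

Tara in UTC: 09:40-12:15, 14:15-18:00 (subtract 1h to convert from UTC+1).
Luca in UTC: 11:05-12:40, 13:20-14:05, 15:20-18:00 (subtract 6h to convert from UTC+6).
Uma in UTC: 10:10-13:25, 14:30-18:00 (add 8h to convert from UTC-8).
Rina in UTC: 11:05-12:05, 13:40-17:35 (subtract 6h to convert from UTC+6).
Dana in UTC: 09:00-11:45, 13:50-18:00 (subtract 6h to convert from UTC+6).
Tara ∩ Luca: 11:05-12:15, 15:20-18:00.
Tara ∩ Luca ∩ Uma: 11:05-12:15, 15:20-18:00.
Tara ∩ Luca ∩ Uma ∩ Rina: 11:05-12:05, 15:20-17:35.
Tara ∩ Luca ∩ Uma ∩ Rina ∩ Dana: 11:05-11:45, 15:20-17:35.
Those are the intersection windows.

11:05-11:45, 15:20-17:35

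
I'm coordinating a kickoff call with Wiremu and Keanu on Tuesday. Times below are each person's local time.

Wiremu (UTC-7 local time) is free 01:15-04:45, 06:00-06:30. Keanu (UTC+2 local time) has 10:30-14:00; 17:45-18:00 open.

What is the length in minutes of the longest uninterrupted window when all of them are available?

195

Wiremu in UTC: 08:15-11:45, 13:00-13:30 (add 7h to convert from UTC-7).
Keanu in UTC: 08:30-12:00, 15:45-16:00 (subtract 2h to convert from UTC+2).
Wiremu ∩ Keanu: 08:30-11:45.
Those are the intersection windows.
The longest is 08:30-11:45 at 195 minutes.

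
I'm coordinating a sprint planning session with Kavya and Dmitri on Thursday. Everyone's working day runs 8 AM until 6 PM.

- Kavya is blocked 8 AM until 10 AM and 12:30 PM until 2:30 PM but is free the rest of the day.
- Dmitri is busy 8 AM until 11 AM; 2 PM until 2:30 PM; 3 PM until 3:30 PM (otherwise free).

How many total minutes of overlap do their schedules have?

Kavya free: 10:00-12:30, 14:30-18:00 (invert busy blocks within the working day).
Dmitri free: 11:00-14:00, 14:30-15:00, 15:30-18:00 (invert busy blocks within the working day).
Kavya ∩ Dmitri: 11:00-12:30, 14:30-15:00, 15:30-18:00.
Those are the intersection windows.
Summing the common windows: 90 + 30 + 150 = 270 minutes.

270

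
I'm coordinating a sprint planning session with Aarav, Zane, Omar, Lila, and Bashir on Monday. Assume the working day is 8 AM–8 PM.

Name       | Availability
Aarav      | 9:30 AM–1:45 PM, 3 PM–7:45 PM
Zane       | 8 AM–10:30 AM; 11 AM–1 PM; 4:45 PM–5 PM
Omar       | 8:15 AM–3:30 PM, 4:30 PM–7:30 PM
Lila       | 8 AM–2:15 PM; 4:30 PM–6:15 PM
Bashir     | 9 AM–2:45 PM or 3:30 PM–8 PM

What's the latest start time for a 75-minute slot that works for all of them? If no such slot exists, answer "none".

Aarav ∩ Zane: 09:30-10:30, 11:00-13:00, 16:45-17:00.
Aarav ∩ Zane ∩ Omar: 09:30-10:30, 11:00-13:00, 16:45-17:00.
Aarav ∩ Zane ∩ Omar ∩ Lila: 09:30-10:30, 11:00-13:00, 16:45-17:00.
Aarav ∩ Zane ∩ Omar ∩ Lila ∩ Bashir: 09:30-10:30, 11:00-13:00, 16:45-17:00.
The last common window of at least 75 minutes is 11:00-13:00; a 75-minute meeting can start as late as 11:45 and still end by 13:00.

11:45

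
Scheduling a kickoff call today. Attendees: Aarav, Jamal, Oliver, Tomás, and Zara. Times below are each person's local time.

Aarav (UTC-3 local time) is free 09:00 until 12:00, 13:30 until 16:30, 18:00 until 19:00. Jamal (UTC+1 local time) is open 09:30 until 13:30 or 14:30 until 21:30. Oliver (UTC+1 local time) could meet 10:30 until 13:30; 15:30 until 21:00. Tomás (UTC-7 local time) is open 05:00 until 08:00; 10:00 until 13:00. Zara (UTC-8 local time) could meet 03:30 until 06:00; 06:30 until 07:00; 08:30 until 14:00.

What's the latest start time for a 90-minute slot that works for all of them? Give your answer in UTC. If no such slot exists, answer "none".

Aarav in UTC: 12:00-15:00, 16:30-19:30, 21:00-22:00 (add 3h to convert from UTC-3).
Jamal in UTC: 08:30-12:30, 13:30-20:30 (subtract 1h to convert from UTC+1).
Oliver in UTC: 09:30-12:30, 14:30-20:00 (subtract 1h to convert from UTC+1).
Tomás in UTC: 12:00-15:00, 17:00-20:00 (add 7h to convert from UTC-7).
Zara in UTC: 11:30-14:00, 14:30-15:00, 16:30-22:00 (add 8h to convert from UTC-8).
Aarav ∩ Jamal: 12:00-12:30, 13:30-15:00, 16:30-19:30.
Aarav ∩ Jamal ∩ Oliver: 12:00-12:30, 14:30-15:00, 16:30-19:30.
Aarav ∩ Jamal ∩ Oliver ∩ Tomás: 12:00-12:30, 14:30-15:00, 17:00-19:30.
Aarav ∩ Jamal ∩ Oliver ∩ Tomás ∩ Zara: 12:00-12:30, 14:30-15:00, 17:00-19:30.
The last common window of at least 90 minutes is 17:00-19:30; a 90-minute meeting can start as late as 18:00 and still end by 19:30.

18:00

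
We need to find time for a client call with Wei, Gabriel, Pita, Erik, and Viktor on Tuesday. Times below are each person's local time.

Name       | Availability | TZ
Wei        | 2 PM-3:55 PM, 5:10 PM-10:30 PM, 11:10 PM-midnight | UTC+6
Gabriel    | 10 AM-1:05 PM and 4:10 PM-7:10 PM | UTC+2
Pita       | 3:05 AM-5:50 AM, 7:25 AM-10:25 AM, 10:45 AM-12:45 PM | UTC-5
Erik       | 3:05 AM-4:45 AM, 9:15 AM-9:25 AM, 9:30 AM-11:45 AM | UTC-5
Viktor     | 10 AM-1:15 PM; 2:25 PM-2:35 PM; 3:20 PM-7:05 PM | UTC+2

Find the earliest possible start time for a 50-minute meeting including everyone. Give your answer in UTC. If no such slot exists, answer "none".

08:05

Wei in UTC: 08:00-09:55, 11:10-16:30, 17:10-18:00 (subtract 6h to convert from UTC+6).
Gabriel in UTC: 08:00-11:05, 14:10-17:10 (subtract 2h to convert from UTC+2).
Pita in UTC: 08:05-10:50, 12:25-15:25, 15:45-17:45 (add 5h to convert from UTC-5).
Erik in UTC: 08:05-09:45, 14:15-14:25, 14:30-16:45 (add 5h to convert from UTC-5).
Viktor in UTC: 08:00-11:15, 12:25-12:35, 13:20-17:05 (subtract 2h to convert from UTC+2).
Wei ∩ Gabriel: 08:00-09:55, 14:10-16:30.
Wei ∩ Gabriel ∩ Pita: 08:05-09:55, 14:10-15:25, 15:45-16:30.
Wei ∩ Gabriel ∩ Pita ∩ Erik: 08:05-09:45, 14:15-14:25, 14:30-15:25, 15:45-16:30.
Wei ∩ Gabriel ∩ Pita ∩ Erik ∩ Viktor: 08:05-09:45, 14:15-14:25, 14:30-15:25, 15:45-16:30.
The first common window of at least 50 minutes is 08:05-09:45, so the earliest start is 08:05.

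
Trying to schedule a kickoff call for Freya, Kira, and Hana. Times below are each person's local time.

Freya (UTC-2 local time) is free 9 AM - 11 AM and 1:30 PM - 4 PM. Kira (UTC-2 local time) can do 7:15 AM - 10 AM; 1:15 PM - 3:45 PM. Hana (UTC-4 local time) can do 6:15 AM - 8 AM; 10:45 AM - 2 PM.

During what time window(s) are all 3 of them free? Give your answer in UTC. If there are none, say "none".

11:00-12:00, 15:30-17:45

Freya in UTC: 11:00-13:00, 15:30-18:00 (add 2h to convert from UTC-2).
Kira in UTC: 09:15-12:00, 15:15-17:45 (add 2h to convert from UTC-2).
Hana in UTC: 10:15-12:00, 14:45-18:00 (add 4h to convert from UTC-4).
Freya ∩ Kira: 11:00-12:00, 15:30-17:45.
Freya ∩ Kira ∩ Hana: 11:00-12:00, 15:30-17:45.
Those are the intersection windows.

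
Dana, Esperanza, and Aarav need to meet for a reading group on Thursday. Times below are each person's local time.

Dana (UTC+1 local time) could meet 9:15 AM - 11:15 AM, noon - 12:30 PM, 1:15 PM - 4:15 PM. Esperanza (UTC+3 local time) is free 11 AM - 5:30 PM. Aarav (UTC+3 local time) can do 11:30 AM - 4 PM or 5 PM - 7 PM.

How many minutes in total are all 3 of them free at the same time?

Dana in UTC: 08:15-10:15, 11:00-11:30, 12:15-15:15 (subtract 1h to convert from UTC+1).
Esperanza in UTC: 08:00-14:30 (subtract 3h to convert from UTC+3).
Aarav in UTC: 08:30-13:00, 14:00-16:00 (subtract 3h to convert from UTC+3).
Dana ∩ Esperanza: 08:15-10:15, 11:00-11:30, 12:15-14:30.
Dana ∩ Esperanza ∩ Aarav: 08:30-10:15, 11:00-11:30, 12:15-13:00, 14:00-14:30.
Summing the common windows: 105 + 30 + 45 + 30 = 210 minutes.

210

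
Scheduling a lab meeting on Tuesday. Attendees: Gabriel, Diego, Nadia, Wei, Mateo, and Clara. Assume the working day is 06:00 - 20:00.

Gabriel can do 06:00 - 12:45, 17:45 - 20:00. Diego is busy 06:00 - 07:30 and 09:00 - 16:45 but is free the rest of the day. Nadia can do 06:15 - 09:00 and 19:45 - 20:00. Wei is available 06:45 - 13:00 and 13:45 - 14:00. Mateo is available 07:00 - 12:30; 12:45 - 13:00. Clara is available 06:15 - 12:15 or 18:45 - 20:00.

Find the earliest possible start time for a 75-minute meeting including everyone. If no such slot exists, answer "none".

Gabriel free: 06:00-12:45, 17:45-20:00.
Diego free: 07:30-09:00, 16:45-20:00 (invert busy blocks within the working day).
Nadia free: 06:15-09:00, 19:45-20:00.
Wei free: 06:45-13:00, 13:45-14:00.
Mateo free: 07:00-12:30, 12:45-13:00.
Clara free: 06:15-12:15, 18:45-20:00.
Gabriel ∩ Diego: 07:30-09:00, 17:45-20:00.
Gabriel ∩ Diego ∩ Nadia: 07:30-09:00, 19:45-20:00.
Gabriel ∩ Diego ∩ Nadia ∩ Wei: 07:30-09:00.
Gabriel ∩ Diego ∩ Nadia ∩ Wei ∩ Mateo: 07:30-09:00.
Gabriel ∩ Diego ∩ Nadia ∩ Wei ∩ Mateo ∩ Clara: 07:30-09:00.
The first common window of at least 75 minutes is 07:30-09:00, so the earliest start is 07:30.

07:30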